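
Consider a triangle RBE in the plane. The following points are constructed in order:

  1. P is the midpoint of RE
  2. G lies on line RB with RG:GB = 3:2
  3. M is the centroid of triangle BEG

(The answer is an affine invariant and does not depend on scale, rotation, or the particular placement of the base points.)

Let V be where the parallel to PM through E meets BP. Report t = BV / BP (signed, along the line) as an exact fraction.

t = 11/3

Choose coordinates R = (0, 0), B = (1, 0), E = (0, 1).
1. P is the midpoint of RE ⇒ P = (0, 1/2)
2. G lies on line RB with RG:GB = 3:2 ⇒ G = (3/5, 0)
3. M is the centroid of triangle BEG ⇒ M = (8/15, 1/3)
through E parallel to PM: direction (8/15, -1/6); meets BP at V = (-8/3, 11/6)
V = B + t·(P−B) with t = 11/3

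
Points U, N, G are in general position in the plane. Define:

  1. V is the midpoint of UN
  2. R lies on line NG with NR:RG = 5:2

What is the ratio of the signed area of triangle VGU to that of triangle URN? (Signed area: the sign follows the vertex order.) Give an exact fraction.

Choose coordinates U = (0, 0), N = (1, 0), G = (0, 1).
1. V is the midpoint of UN ⇒ V = (1/2, 0)
2. R lies on line NG with NR:RG = 5:2 ⇒ R = (2/7, 5/7)
2·[VGU] = 1/2, 2·[URN] = -5/7
[VGU]:[URN] = 1/2:-5/7 = -7/10

[VGU]:[URN] = -7/10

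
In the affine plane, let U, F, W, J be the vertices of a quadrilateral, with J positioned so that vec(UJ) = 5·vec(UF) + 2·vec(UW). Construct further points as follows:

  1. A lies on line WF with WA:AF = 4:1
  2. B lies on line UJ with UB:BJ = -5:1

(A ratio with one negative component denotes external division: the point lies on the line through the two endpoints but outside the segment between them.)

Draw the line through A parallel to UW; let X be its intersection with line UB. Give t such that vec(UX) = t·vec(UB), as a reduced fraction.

t = 16/125

Set U = (0, 0), F = (1, 0), W = (0, 1), J = (5, 2); any affine frame gives the same invariant.
1. A lies on line WF with WA:AF = 4:1 ⇒ A = (4/5, 1/5)
2. B lies on line UJ with UB:BJ = -5:1 ⇒ B = (25/4, 5/2)
through A parallel to UW: direction (0, 1); meets UB at X = (4/5, 8/25)
X = U + t·(B−U) with t = 16/125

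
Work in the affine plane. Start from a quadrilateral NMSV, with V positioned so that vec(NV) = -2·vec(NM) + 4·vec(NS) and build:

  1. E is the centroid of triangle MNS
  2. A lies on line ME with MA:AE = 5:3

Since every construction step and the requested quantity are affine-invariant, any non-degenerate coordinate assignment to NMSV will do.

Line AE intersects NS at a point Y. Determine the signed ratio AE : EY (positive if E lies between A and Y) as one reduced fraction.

Set N = (0, 0), M = (1, 0), S = (0, 1), V = (-2, 4); any affine frame gives the same invariant.
1. E is the centroid of triangle MNS ⇒ E = (1/3, 1/3)
2. A lies on line ME with MA:AE = 5:3 ⇒ A = (7/12, 5/24)
line AE meets NS at Y = (0, 1/2)
E = A + t·(Y−A) with t = 3/7, so AE:EY = 3/7:4/7

AE:EY = 3/4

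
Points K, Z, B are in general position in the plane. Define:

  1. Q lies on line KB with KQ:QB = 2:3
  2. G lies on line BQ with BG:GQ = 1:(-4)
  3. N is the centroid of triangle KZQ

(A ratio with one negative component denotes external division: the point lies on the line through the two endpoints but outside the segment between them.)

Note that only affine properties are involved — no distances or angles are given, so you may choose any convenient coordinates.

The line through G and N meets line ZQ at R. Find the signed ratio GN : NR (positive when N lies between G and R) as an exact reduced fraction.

Set K = (0, 0), Z = (1, 0), B = (0, 1); any affine frame gives the same invariant.
1. Q lies on line KB with KQ:QB = 2:3 ⇒ Q = (0, 2/5)
2. G lies on line BQ with BG:GQ = 1:(-4) ⇒ G = (0, 6/5)
3. N is the centroid of triangle KZQ ⇒ N = (1/3, 2/15)
line GN meets ZQ at R = (2/7, 2/7)
N = G + t·(R−G) with t = 7/6, so GN:NR = 7/6:-1/6

GN:NR = -7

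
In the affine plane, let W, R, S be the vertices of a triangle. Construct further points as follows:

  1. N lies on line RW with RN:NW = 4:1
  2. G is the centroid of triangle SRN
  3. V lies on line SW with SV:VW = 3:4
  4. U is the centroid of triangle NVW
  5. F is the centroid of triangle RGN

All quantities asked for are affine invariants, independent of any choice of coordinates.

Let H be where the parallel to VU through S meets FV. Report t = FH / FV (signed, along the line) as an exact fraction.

t = 136/163

Work in coordinates with W = (0, 0), R = (1, 0), S = (0, 1).
1. N lies on line RW with RN:NW = 4:1 ⇒ N = (1/5, 0)
2. G is the centroid of triangle SRN ⇒ G = (2/5, 1/3)
3. V lies on line SW with SV:VW = 3:4 ⇒ V = (0, 4/7)
4. U is the centroid of triangle NVW ⇒ U = (1/15, 4/21)
5. F is the centroid of triangle RGN ⇒ F = (8/15, 1/9)
through S parallel to VU: direction (1/15, -8/21); meets FV at H = (72/815, 565/1141)
H = F + t·(V−F) with t = 136/163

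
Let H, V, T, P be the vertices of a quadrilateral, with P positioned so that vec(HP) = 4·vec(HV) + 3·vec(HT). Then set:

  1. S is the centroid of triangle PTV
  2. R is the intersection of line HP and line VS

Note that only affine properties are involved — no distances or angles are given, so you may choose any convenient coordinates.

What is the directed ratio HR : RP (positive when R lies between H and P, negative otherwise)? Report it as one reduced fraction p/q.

Set H = (0, 0), V = (1, 0), T = (0, 1), P = (4, 3); any affine frame gives the same invariant.
1. S is the centroid of triangle PTV ⇒ S = (5/3, 4/3)
2. R is the intersection of line HP and line VS ⇒ R = (8/5, 6/5)
R = H + t·(P−H) with t = 2/5, so HR:RP = t:(1−t) = 2/5:3/5

HR:RP = 2/3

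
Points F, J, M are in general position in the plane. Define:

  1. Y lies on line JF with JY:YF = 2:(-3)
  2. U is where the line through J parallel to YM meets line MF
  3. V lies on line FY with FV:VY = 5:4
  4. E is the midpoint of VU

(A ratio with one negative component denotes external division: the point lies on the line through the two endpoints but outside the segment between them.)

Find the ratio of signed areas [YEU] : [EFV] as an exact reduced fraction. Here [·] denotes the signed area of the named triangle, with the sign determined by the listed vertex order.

[YEU]:[EFV] = -4/5

Assign F = (0, 0), J = (1, 0), M = (0, 1) — the answer is frame-independent, so this choice is without loss of generality.
1. Y lies on line JF with JY:YF = 2:(-3) ⇒ Y = (3, 0)
2. U is where the line through J parallel to YM meets line MF ⇒ U = (0, 1/3)
3. V lies on line FY with FV:VY = 5:4 ⇒ V = (5/3, 0)
4. E is the midpoint of VU ⇒ E = (5/6, 1/6)
2·[YEU] = -2/9, 2·[EFV] = 5/18
[YEU]:[EFV] = -2/9:5/18 = -4/5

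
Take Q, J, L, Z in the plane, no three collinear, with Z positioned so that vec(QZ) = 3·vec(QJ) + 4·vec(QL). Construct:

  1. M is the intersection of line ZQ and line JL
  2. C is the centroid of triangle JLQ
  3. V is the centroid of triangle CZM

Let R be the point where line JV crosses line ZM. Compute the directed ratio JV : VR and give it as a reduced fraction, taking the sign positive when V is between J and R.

Assign Q = (0, 0), J = (1, 0), L = (0, 1), Z = (3, 4) — the answer is frame-independent, so this choice is without loss of generality.
1. M is the intersection of line ZQ and line JL ⇒ M = (3/7, 4/7)
2. C is the centroid of triangle JLQ ⇒ C = (1/3, 1/3)
3. V is the centroid of triangle CZM ⇒ V = (79/63, 103/63)
line JV meets ZM at R = (309/245, 412/245)
V = J + t·(R−J) with t = 35/36, so JV:VR = 35/36:1/36

JV:VR = 35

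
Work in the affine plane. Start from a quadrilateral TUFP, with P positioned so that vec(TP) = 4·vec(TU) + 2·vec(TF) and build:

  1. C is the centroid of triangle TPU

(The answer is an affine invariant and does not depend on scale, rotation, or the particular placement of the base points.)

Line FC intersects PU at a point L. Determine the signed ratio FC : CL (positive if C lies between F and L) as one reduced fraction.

Work in coordinates with T = (0, 0), U = (1, 0), F = (0, 1), P = (4, 2).
1. C is the centroid of triangle TPU ⇒ C = (5/3, 2/3)
line FC meets PU at L = (25/13, 8/13)
C = F + t·(L−F) with t = 13/15, so FC:CL = 13/15:2/15

FC:CL = 13/2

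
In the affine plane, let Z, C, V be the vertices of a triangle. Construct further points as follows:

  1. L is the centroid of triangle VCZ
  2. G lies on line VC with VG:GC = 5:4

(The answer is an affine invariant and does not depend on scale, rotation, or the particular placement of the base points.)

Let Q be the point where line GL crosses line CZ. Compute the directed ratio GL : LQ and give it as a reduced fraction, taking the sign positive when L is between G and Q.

GL:LQ = 1/3

Assign Z = (0, 0), C = (1, 0), V = (0, 1) — the answer is frame-independent, so this choice is without loss of generality.
1. L is the centroid of triangle VCZ ⇒ L = (1/3, 1/3)
2. G lies on line VC with VG:GC = 5:4 ⇒ G = (5/9, 4/9)
line GL meets CZ at Q = (-1/3, 0)
L = G + t·(Q−G) with t = 1/4, so GL:LQ = 1/4:3/4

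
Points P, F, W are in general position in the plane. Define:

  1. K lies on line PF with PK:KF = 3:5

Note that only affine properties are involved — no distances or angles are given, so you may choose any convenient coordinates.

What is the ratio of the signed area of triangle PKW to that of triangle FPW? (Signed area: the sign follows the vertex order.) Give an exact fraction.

Assign P = (0, 0), F = (1, 0), W = (0, 1) — the answer is frame-independent, so this choice is without loss of generality.
1. K lies on line PF with PK:KF = 3:5 ⇒ K = (3/8, 0)
2·[PKW] = 3/8, 2·[FPW] = -1
[PKW]:[FPW] = 3/8:-1 = -3/8

[PKW]:[FPW] = -3/8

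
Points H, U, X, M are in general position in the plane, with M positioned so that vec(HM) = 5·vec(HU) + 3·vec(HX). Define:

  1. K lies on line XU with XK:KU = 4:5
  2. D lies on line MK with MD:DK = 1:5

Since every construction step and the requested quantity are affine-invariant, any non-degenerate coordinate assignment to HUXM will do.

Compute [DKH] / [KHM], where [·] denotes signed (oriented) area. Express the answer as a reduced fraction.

[DKH]:[KHM] = 5/6

Set H = (0, 0), U = (1, 0), X = (0, 1), M = (5, 3); any affine frame gives the same invariant.
1. K lies on line XU with XK:KU = 4:5 ⇒ K = (4/9, 5/9)
2. D lies on line MK with MD:DK = 1:5 ⇒ D = (229/54, 70/27)
2·[DKH] = 65/54, 2·[KHM] = 13/9
[DKH]:[KHM] = 65/54:13/9 = 5/6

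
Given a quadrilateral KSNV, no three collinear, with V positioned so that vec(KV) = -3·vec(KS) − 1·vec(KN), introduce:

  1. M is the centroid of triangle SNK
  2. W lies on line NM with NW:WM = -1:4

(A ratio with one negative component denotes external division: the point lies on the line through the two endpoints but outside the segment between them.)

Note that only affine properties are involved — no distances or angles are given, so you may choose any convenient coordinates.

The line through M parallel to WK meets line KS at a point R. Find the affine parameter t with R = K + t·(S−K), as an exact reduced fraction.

t = 4/11

Assign K = (0, 0), S = (1, 0), N = (0, 1), V = (-3, -1) — the answer is frame-independent, so this choice is without loss of generality.
1. M is the centroid of triangle SNK ⇒ M = (1/3, 1/3)
2. W lies on line NM with NW:WM = -1:4 ⇒ W = (-1/9, 11/9)
through M parallel to WK: direction (1/9, -11/9); meets KS at R = (4/11, 0)
R = K + t·(S−K) with t = 4/11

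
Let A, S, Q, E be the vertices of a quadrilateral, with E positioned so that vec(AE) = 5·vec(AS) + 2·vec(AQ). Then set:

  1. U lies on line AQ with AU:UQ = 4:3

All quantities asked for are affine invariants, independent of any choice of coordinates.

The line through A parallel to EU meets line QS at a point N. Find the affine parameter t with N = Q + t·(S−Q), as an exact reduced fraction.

t = 7/9

Assign A = (0, 0), S = (1, 0), Q = (0, 1), E = (5, 2) — the answer is frame-independent, so this choice is without loss of generality.
1. U lies on line AQ with AU:UQ = 4:3 ⇒ U = (0, 4/7)
through A parallel to EU: direction (-5, -10/7); meets QS at N = (7/9, 2/9)
N = Q + t·(S−Q) with t = 7/9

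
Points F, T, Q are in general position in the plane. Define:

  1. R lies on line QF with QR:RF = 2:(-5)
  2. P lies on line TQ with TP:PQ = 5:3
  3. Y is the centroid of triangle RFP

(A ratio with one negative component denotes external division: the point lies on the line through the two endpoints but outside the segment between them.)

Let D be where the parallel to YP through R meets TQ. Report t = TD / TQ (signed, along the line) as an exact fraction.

t = 5/2

Choose coordinates F = (0, 0), T = (1, 0), Q = (0, 1).
1. R lies on line QF with QR:RF = 2:(-5) ⇒ R = (0, 5/3)
2. P lies on line TQ with TP:PQ = 5:3 ⇒ P = (3/8, 5/8)
3. Y is the centroid of triangle RFP ⇒ Y = (1/8, 55/72)
through R parallel to YP: direction (1/4, -5/36); meets TQ at D = (-3/2, 5/2)
D = T + t·(Q−T) with t = 5/2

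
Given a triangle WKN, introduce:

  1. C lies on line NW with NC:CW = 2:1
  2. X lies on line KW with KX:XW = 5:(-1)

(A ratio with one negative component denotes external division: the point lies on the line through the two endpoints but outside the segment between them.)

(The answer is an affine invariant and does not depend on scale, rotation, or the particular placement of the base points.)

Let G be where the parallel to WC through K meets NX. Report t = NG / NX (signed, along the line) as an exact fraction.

Choose coordinates W = (0, 0), K = (1, 0), N = (0, 1).
1. C lies on line NW with NC:CW = 2:1 ⇒ C = (0, 1/3)
2. X lies on line KW with KX:XW = 5:(-1) ⇒ X = (-1/4, 0)
through K parallel to WC: direction (0, 1/3); meets NX at G = (1, 5)
G = N + t·(X−N) with t = -4

t = -4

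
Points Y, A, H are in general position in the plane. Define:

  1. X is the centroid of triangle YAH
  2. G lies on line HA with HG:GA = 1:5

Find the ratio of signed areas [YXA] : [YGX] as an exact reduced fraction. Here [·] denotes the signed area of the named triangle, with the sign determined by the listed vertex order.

Set Y = (0, 0), A = (1, 0), H = (0, 1); any affine frame gives the same invariant.
1. X is the centroid of triangle YAH ⇒ X = (1/3, 1/3)
2. G lies on line HA with HG:GA = 1:5 ⇒ G = (1/6, 5/6)
2·[YXA] = -1/3, 2·[YGX] = -2/9
[YXA]:[YGX] = -1/3:-2/9 = 3/2

[YXA]:[YGX] = 3/2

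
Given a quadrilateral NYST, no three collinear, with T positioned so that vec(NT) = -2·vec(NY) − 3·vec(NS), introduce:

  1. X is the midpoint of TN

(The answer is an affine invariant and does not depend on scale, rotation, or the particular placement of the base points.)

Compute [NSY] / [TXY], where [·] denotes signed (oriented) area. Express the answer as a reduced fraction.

[NSY]:[TXY] = 2/3

Work in coordinates with N = (0, 0), Y = (1, 0), S = (0, 1), T = (-2, -3).
1. X is the midpoint of TN ⇒ X = (-1, -3/2)
2·[NSY] = -1, 2·[TXY] = -3/2
[NSY]:[TXY] = -1:-3/2 = 2/3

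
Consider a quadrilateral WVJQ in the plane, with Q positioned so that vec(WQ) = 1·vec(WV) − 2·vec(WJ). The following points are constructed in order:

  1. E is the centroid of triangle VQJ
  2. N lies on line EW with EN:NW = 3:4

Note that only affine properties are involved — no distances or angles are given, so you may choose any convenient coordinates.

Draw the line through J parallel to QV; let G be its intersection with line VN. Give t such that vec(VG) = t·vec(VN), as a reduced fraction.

Assign W = (0, 0), V = (1, 0), J = (0, 1), Q = (1, -2) — the answer is frame-independent, so this choice is without loss of generality.
1. E is the centroid of triangle VQJ ⇒ E = (2/3, -1/3)
2. N lies on line EW with EN:NW = 3:4 ⇒ N = (8/21, -4/21)
through J parallel to QV: direction (0, 2); meets VN at G = (0, -4/13)
G = V + t·(N−V) with t = 21/13

t = 21/13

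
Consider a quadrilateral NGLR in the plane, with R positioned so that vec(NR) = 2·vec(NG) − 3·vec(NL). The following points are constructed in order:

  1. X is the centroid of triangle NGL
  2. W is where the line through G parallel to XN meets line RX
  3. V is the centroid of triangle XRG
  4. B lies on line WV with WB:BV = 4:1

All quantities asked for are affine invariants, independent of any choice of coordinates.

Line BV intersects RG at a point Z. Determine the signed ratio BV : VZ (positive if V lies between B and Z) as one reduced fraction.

BV:VZ = 7/25

Work in coordinates with N = (0, 0), G = (1, 0), L = (0, 1), R = (2, -3).
1. X is the centroid of triangle NGL ⇒ X = (1/3, 1/3)
2. W is where the line through G parallel to XN meets line RX ⇒ W = (2/3, -1/3)
3. V is the centroid of triangle XRG ⇒ V = (10/9, -8/9)
4. B lies on line WV with WB:BV = 4:1 ⇒ B = (46/45, -7/9)
line BV meets RG at Z = (10/7, -9/7)
V = B + t·(Z−B) with t = 7/32, so BV:VZ = 7/32:25/32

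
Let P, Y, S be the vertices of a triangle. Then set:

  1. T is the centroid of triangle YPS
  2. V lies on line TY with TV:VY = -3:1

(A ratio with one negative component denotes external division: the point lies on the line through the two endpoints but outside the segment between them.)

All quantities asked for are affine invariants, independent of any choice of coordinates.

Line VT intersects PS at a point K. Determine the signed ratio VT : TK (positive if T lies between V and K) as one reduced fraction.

VT:TK = 3

Work in coordinates with P = (0, 0), Y = (1, 0), S = (0, 1).
1. T is the centroid of triangle YPS ⇒ T = (1/3, 1/3)
2. V lies on line TY with TV:VY = -3:1 ⇒ V = (4/3, -1/6)
line VT meets PS at K = (0, 1/2)
T = V + t·(K−V) with t = 3/4, so VT:TK = 3/4:1/4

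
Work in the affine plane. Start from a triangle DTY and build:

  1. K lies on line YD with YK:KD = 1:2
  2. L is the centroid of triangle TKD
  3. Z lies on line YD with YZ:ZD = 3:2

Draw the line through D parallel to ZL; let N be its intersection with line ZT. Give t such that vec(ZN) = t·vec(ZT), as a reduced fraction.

t = -3

Assign D = (0, 0), T = (1, 0), Y = (0, 1) — the answer is frame-independent, so this choice is without loss of generality.
1. K lies on line YD with YK:KD = 1:2 ⇒ K = (0, 2/3)
2. L is the centroid of triangle TKD ⇒ L = (1/3, 2/9)
3. Z lies on line YD with YZ:ZD = 3:2 ⇒ Z = (0, 2/5)
through D parallel to ZL: direction (1/3, -8/45); meets ZT at N = (-3, 8/5)
N = Z + t·(T−Z) with t = -3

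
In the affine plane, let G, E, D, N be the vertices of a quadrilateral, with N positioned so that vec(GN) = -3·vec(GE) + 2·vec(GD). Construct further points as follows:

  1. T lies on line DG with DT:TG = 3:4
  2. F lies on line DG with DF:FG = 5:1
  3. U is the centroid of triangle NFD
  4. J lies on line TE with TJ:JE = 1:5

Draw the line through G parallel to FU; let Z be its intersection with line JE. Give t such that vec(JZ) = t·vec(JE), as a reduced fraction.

t = -59/25

Work in coordinates with G = (0, 0), E = (1, 0), D = (0, 1), N = (-3, 2).
1. T lies on line DG with DT:TG = 3:4 ⇒ T = (0, 4/7)
2. F lies on line DG with DF:FG = 5:1 ⇒ F = (0, 1/6)
3. U is the centroid of triangle NFD ⇒ U = (-1, 19/18)
4. J lies on line TE with TJ:JE = 1:5 ⇒ J = (1/6, 10/21)
through G parallel to FU: direction (-1, 8/9); meets JE at Z = (-9/5, 8/5)
Z = J + t·(E−J) with t = -59/25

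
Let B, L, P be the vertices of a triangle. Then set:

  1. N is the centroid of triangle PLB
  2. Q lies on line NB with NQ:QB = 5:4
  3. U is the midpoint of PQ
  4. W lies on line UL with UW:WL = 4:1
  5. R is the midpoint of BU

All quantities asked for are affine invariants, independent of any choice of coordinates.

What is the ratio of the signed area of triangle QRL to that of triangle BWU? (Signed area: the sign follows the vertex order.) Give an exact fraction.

Assign B = (0, 0), L = (1, 0), P = (0, 1) — the answer is frame-independent, so this choice is without loss of generality.
1. N is the centroid of triangle PLB ⇒ N = (1/3, 1/3)
2. Q lies on line NB with NQ:QB = 5:4 ⇒ Q = (4/27, 4/27)
3. U is the midpoint of PQ ⇒ U = (2/27, 31/54)
4. W lies on line UL with UW:WL = 4:1 ⇒ W = (22/27, 31/270)
5. R is the midpoint of BU ⇒ R = (1/27, 31/108)
2·[QRL] = -11/108, 2·[BWU] = 62/135
[QRL]:[BWU] = -11/108:62/135 = -55/248

[QRL]:[BWU] = -55/248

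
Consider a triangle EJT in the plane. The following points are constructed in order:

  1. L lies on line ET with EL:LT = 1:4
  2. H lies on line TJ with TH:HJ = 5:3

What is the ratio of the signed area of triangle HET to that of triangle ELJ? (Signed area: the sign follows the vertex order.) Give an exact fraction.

[HET]:[ELJ] = 25/8

Assign E = (0, 0), J = (1, 0), T = (0, 1) — the answer is frame-independent, so this choice is without loss of generality.
1. L lies on line ET with EL:LT = 1:4 ⇒ L = (0, 1/5)
2. H lies on line TJ with TH:HJ = 5:3 ⇒ H = (5/8, 3/8)
2·[HET] = -5/8, 2·[ELJ] = -1/5
[HET]:[ELJ] = -5/8:-1/5 = 25/8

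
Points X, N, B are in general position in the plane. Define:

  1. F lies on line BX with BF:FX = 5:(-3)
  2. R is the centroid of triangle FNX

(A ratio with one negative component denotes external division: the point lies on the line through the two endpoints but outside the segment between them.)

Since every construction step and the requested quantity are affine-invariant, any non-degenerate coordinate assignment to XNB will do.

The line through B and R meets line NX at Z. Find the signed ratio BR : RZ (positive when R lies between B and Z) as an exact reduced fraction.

BR:RZ = -3

Set X = (0, 0), N = (1, 0), B = (0, 1); any affine frame gives the same invariant.
1. F lies on line BX with BF:FX = 5:(-3) ⇒ F = (0, -3/2)
2. R is the centroid of triangle FNX ⇒ R = (1/3, -1/2)
line BR meets NX at Z = (2/9, 0)
R = B + t·(Z−B) with t = 3/2, so BR:RZ = 3/2:-1/2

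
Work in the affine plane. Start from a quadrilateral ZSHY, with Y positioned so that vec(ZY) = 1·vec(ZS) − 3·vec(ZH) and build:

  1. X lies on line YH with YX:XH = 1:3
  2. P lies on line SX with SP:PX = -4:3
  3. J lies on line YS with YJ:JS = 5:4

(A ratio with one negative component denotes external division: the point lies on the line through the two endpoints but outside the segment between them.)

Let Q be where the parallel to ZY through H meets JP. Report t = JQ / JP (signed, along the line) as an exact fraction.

Choose coordinates Z = (0, 0), S = (1, 0), H = (0, 1), Y = (1, -3).
1. X lies on line YH with YX:XH = 1:3 ⇒ X = (3/4, -2)
2. P lies on line SX with SP:PX = -4:3 ⇒ P = (0, -8)
3. J lies on line YS with YJ:JS = 5:4 ⇒ J = (1, -4/3)
through H parallel to ZY: direction (1, -3); meets JP at Q = (27/29, -52/29)
Q = J + t·(P−J) with t = 2/29

t = 2/29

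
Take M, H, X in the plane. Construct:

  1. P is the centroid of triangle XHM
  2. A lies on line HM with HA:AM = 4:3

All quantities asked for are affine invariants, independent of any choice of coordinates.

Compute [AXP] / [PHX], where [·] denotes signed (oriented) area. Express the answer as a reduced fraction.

Set M = (0, 0), H = (1, 0), X = (0, 1); any affine frame gives the same invariant.
1. P is the centroid of triangle XHM ⇒ P = (1/3, 1/3)
2. A lies on line HM with HA:AM = 4:3 ⇒ A = (3/7, 0)
2·[AXP] = -1/21, 2·[PHX] = 1/3
[AXP]:[PHX] = -1/21:1/3 = -1/7

[AXP]:[PHX] = -1/7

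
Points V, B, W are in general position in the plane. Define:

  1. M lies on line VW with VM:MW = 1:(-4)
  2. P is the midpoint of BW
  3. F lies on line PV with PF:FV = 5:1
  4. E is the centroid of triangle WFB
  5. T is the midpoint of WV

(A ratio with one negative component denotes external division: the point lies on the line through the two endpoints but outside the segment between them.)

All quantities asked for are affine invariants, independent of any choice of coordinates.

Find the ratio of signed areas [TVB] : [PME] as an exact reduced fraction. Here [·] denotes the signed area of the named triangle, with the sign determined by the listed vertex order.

[TVB]:[PME] = -54/5

Work in coordinates with V = (0, 0), B = (1, 0), W = (0, 1).
1. M lies on line VW with VM:MW = 1:(-4) ⇒ M = (0, -1/3)
2. P is the midpoint of BW ⇒ P = (1/2, 1/2)
3. F lies on line PV with PF:FV = 5:1 ⇒ F = (1/12, 1/12)
4. E is the centroid of triangle WFB ⇒ E = (13/36, 13/36)
5. T is the midpoint of WV ⇒ T = (0, 1/2)
2·[TVB] = 1/2, 2·[PME] = -5/108
[TVB]:[PME] = 1/2:-5/108 = -54/5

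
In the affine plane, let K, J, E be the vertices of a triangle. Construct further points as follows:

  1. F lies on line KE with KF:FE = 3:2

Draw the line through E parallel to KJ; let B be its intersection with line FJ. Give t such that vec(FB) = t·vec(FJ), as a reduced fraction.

t = -2/3

Choose coordinates K = (0, 0), J = (1, 0), E = (0, 1).
1. F lies on line KE with KF:FE = 3:2 ⇒ F = (0, 3/5)
through E parallel to KJ: direction (1, 0); meets FJ at B = (-2/3, 1)
B = F + t·(J−F) with t = -2/3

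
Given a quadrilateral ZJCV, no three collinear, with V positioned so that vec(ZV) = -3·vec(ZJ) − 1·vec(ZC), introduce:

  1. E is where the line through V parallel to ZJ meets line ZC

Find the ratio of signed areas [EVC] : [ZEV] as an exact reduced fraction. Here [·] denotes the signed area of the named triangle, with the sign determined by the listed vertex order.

[EVC]:[ZEV] = 2

Assign Z = (0, 0), J = (1, 0), C = (0, 1), V = (-3, -1) — the answer is frame-independent, so this choice is without loss of generality.
1. E is where the line through V parallel to ZJ meets line ZC ⇒ E = (0, -1)
2·[EVC] = -6, 2·[ZEV] = -3
[EVC]:[ZEV] = -6:-3 = 2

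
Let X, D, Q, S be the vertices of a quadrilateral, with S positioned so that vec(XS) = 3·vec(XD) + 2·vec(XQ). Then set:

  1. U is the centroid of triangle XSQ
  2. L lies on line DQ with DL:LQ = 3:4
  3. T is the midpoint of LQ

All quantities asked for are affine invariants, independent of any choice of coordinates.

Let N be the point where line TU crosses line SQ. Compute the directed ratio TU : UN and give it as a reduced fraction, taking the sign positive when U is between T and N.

TU:UN = 1/7

Choose coordinates X = (0, 0), D = (1, 0), Q = (0, 1), S = (3, 2).
1. U is the centroid of triangle XSQ ⇒ U = (1, 1)
2. L lies on line DQ with DL:LQ = 3:4 ⇒ L = (4/7, 3/7)
3. T is the midpoint of LQ ⇒ T = (2/7, 5/7)
line TU meets SQ at N = (6, 3)
U = T + t·(N−T) with t = 1/8, so TU:UN = 1/8:7/8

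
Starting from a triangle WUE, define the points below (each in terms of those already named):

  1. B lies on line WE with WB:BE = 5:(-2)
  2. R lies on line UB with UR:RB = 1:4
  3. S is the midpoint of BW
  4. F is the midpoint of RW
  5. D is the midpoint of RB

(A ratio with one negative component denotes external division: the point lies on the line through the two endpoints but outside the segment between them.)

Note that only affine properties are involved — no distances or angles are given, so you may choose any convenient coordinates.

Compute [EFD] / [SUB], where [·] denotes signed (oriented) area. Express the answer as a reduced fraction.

Set W = (0, 0), U = (1, 0), E = (0, 1); any affine frame gives the same invariant.
1. B lies on line WE with WB:BE = 5:(-2) ⇒ B = (0, 5/3)
2. R lies on line UB with UR:RB = 1:4 ⇒ R = (4/5, 1/3)
3. S is the midpoint of BW ⇒ S = (0, 5/6)
4. F is the midpoint of RW ⇒ F = (2/5, 1/6)
5. D is the midpoint of RB ⇒ D = (2/5, 1)
2·[EFD] = 1/3, 2·[SUB] = 5/6
[EFD]:[SUB] = 1/3:5/6 = 2/5

[EFD]:[SUB] = 2/5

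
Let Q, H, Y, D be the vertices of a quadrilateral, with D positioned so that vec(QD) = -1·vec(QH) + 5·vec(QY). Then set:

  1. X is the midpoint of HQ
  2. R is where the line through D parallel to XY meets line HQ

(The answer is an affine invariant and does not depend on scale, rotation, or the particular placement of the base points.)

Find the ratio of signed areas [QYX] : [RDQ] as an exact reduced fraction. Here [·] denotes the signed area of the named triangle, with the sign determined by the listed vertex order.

[QYX]:[RDQ] = -1/15

Assign Q = (0, 0), H = (1, 0), Y = (0, 1), D = (-1, 5) — the answer is frame-independent, so this choice is without loss of generality.
1. X is the midpoint of HQ ⇒ X = (1/2, 0)
2. R is where the line through D parallel to XY meets line HQ ⇒ R = (3/2, 0)
2·[QYX] = -1/2, 2·[RDQ] = 15/2
[QYX]:[RDQ] = -1/2:15/2 = -1/15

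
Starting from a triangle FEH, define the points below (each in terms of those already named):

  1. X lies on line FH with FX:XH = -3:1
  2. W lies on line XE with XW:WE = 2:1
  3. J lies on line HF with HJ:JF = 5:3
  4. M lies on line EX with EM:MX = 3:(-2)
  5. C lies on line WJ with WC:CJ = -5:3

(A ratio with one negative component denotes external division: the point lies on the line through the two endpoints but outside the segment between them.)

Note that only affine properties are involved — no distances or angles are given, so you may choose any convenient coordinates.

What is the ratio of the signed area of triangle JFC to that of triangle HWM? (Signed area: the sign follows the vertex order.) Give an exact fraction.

[JFC]:[HWM] = -9/32

Choose coordinates F = (0, 0), E = (1, 0), H = (0, 1).
1. X lies on line FH with FX:XH = -3:1 ⇒ X = (0, 3/2)
2. W lies on line XE with XW:WE = 2:1 ⇒ W = (2/3, 1/2)
3. J lies on line HF with HJ:JF = 5:3 ⇒ J = (0, 3/8)
4. M lies on line EX with EM:MX = 3:(-2) ⇒ M = (-2, 9/2)
5. C lies on line WJ with WC:CJ = -5:3 ⇒ C = (-1, 3/16)
2·[JFC] = -3/8, 2·[HWM] = 4/3
[JFC]:[HWM] = -3/8:4/3 = -9/32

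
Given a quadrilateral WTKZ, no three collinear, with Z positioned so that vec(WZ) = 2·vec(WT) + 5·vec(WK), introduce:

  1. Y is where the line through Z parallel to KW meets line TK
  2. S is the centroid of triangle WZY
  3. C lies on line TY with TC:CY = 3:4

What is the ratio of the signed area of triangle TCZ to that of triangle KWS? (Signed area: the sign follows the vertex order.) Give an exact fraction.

[TCZ]:[KWS] = 27/14

Set W = (0, 0), T = (1, 0), K = (0, 1), Z = (2, 5); any affine frame gives the same invariant.
1. Y is where the line through Z parallel to KW meets line TK ⇒ Y = (2, -1)
2. S is the centroid of triangle WZY ⇒ S = (4/3, 4/3)
3. C lies on line TY with TC:CY = 3:4 ⇒ C = (10/7, -3/7)
2·[TCZ] = 18/7, 2·[KWS] = 4/3
[TCZ]:[KWS] = 18/7:4/3 = 27/14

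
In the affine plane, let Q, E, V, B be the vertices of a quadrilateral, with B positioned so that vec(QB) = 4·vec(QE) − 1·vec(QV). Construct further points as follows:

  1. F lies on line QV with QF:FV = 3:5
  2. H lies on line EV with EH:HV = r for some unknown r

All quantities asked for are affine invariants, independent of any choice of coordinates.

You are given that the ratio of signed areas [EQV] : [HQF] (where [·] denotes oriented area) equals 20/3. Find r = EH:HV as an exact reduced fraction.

Set Q = (0, 0), E = (1, 0), V = (0, 1), B = (4, -1); any affine frame gives the same invariant.
1. F lies on line QV with QF:FV = 3:5 ⇒ F = (0, 3/8)
2. With EH:HV = r, write λ = r/(r+1) so H = E + λ·(V−E); H is affine-linear in λ
Every point depending on H is an affine combination of H and λ-independent points, so each such coordinate is linear in λ; the λ² term in each signed area is a multiple of (V−E)×(V−E) = 0, so 2·[EQV] and 2·[HQF] are each linear in λ. Evaluating at λ=0 and λ=1:
  2·[EQV] = -1,   2·[HQF] = 3/8·λ − 3/8
So [EQV]:[HQF] = (-1) / (3/8·λ − 3/8). Setting this equal to 20/3:
  -1 = 20/3·(3/8·λ − 3/8)  ⇒  λ = 3/5
Then r = λ/(1−λ) = (3/5)/(2/5) = 3/2. Check: with r = 3/2, H = (2/5, 3/5) and [EQV]:[HQF] = 20/3 as required.

r = 3/2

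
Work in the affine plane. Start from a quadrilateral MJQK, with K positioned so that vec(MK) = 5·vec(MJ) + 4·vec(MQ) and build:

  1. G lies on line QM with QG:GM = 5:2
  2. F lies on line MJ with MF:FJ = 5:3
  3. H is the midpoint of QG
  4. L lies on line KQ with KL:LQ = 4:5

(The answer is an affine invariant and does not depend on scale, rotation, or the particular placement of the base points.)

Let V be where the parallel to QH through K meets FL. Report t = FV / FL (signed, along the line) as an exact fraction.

Set M = (0, 0), J = (1, 0), Q = (0, 1), K = (5, 4); any affine frame gives the same invariant.
1. G lies on line QM with QG:GM = 5:2 ⇒ G = (0, 2/7)
2. F lies on line MJ with MF:FJ = 5:3 ⇒ F = (5/8, 0)
3. H is the midpoint of QG ⇒ H = (0, 9/14)
4. L lies on line KQ with KL:LQ = 4:5 ⇒ L = (25/9, 8/3)
through K parallel to QH: direction (0, -5/14); meets FL at V = (5, 168/31)
V = F + t·(L−F) with t = 63/31

t = 63/31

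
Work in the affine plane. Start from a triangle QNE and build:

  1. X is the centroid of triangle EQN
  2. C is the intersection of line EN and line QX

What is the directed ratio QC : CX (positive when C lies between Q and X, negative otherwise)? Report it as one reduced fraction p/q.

QC:CX = -3

Assign Q = (0, 0), N = (1, 0), E = (0, 1) — the answer is frame-independent, so this choice is without loss of generality.
1. X is the centroid of triangle EQN ⇒ X = (1/3, 1/3)
2. C is the intersection of line EN and line QX ⇒ C = (1/2, 1/2)
C = Q + t·(X−Q) with t = 3/2, so QC:CX = t:(1−t) = 3/2:-1/2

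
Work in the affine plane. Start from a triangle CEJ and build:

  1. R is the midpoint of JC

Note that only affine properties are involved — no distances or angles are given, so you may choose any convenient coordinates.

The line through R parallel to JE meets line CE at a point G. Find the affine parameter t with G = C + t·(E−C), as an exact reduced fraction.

Work in coordinates with C = (0, 0), E = (1, 0), J = (0, 1).
1. R is the midpoint of JC ⇒ R = (0, 1/2)
through R parallel to JE: direction (1, -1); meets CE at G = (1/2, 0)
G = C + t·(E−C) with t = 1/2

t = 1/2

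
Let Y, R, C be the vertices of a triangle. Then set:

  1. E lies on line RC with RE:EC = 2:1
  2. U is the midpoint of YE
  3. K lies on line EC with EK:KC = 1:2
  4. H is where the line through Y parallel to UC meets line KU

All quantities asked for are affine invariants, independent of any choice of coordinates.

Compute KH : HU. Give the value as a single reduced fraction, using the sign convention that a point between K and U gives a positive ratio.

Work in coordinates with Y = (0, 0), R = (1, 0), C = (0, 1).
1. E lies on line RC with RE:EC = 2:1 ⇒ E = (1/3, 2/3)
2. U is the midpoint of YE ⇒ U = (1/6, 1/3)
3. K lies on line EC with EK:KC = 1:2 ⇒ K = (2/9, 7/9)
4. H is where the line through Y parallel to UC meets line KU ⇒ H = (1/12, -1/3)
H = K + t·(U−K) with t = 5/2, so KH:HU = t:(1−t) = 5/2:-3/2

KH:HU = -5/3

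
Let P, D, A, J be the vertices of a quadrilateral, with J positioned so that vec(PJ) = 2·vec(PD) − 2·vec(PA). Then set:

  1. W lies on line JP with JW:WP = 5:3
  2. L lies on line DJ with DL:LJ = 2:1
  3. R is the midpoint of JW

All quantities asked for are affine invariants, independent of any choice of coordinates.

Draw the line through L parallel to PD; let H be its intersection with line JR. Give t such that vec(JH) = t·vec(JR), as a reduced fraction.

Assign P = (0, 0), D = (1, 0), A = (0, 1), J = (2, -2) — the answer is frame-independent, so this choice is without loss of generality.
1. W lies on line JP with JW:WP = 5:3 ⇒ W = (3/4, -3/4)
2. L lies on line DJ with DL:LJ = 2:1 ⇒ L = (5/3, -4/3)
3. R is the midpoint of JW ⇒ R = (11/8, -11/8)
through L parallel to PD: direction (1, 0); meets JR at H = (4/3, -4/3)
H = J + t·(R−J) with t = 16/15

t = 16/15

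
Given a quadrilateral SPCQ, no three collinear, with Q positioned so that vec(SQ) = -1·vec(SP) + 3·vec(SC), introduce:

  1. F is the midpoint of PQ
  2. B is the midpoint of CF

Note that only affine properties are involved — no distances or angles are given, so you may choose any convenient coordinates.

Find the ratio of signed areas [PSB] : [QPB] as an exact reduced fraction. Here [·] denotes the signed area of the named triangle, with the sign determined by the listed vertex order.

Set S = (0, 0), P = (1, 0), C = (0, 1), Q = (-1, 3); any affine frame gives the same invariant.
1. F is the midpoint of PQ ⇒ F = (0, 3/2)
2. B is the midpoint of CF ⇒ B = (0, 5/4)
2·[PSB] = -5/4, 2·[QPB] = -1/2
[PSB]:[QPB] = -5/4:-1/2 = 5/2

[PSB]:[QPB] = 5/2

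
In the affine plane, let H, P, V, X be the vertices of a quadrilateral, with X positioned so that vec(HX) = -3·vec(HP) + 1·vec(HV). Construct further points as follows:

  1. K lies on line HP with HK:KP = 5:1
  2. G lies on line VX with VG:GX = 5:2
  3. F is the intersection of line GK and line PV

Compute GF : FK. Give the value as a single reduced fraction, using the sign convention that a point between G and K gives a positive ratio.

Set H = (0, 0), P = (1, 0), V = (0, 1), X = (-3, 1); any affine frame gives the same invariant.
1. K lies on line HP with HK:KP = 5:1 ⇒ K = (5/6, 0)
2. G lies on line VX with VG:GX = 5:2 ⇒ G = (-15/7, 1)
3. F is the intersection of line GK and line PV ⇒ F = (90/83, -7/83)
F = G + t·(K−G) with t = 90/83, so GF:FK = t:(1−t) = 90/83:-7/83

GF:FK = -90/7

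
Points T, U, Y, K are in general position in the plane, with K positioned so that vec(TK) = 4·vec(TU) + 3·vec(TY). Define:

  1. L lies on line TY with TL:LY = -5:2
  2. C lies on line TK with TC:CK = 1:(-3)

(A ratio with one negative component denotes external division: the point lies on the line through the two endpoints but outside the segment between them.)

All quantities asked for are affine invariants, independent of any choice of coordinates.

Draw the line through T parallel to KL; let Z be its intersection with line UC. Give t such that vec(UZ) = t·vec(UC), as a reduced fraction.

t = -2/3

Set T = (0, 0), U = (1, 0), Y = (0, 1), K = (4, 3); any affine frame gives the same invariant.
1. L lies on line TY with TL:LY = -5:2 ⇒ L = (0, 5/3)
2. C lies on line TK with TC:CK = 1:(-3) ⇒ C = (-2, -3/2)
through T parallel to KL: direction (-4, -4/3); meets UC at Z = (3, 1)
Z = U + t·(C−U) with t = -2/3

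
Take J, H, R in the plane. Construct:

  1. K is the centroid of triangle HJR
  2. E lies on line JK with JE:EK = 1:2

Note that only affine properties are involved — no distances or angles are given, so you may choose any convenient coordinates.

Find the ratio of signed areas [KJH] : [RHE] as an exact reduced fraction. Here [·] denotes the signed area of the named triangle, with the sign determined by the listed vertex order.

[KJH]:[RHE] = -3/7

Work in coordinates with J = (0, 0), H = (1, 0), R = (0, 1).
1. K is the centroid of triangle HJR ⇒ K = (1/3, 1/3)
2. E lies on line JK with JE:EK = 1:2 ⇒ E = (1/9, 1/9)
2·[KJH] = 1/3, 2·[RHE] = -7/9
[KJH]:[RHE] = 1/3:-7/9 = -3/7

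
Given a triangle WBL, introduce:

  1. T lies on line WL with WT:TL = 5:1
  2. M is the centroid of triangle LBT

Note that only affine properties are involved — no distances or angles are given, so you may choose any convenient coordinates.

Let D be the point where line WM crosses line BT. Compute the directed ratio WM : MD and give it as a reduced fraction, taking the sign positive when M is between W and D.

WM:MD = -16

Set W = (0, 0), B = (1, 0), L = (0, 1); any affine frame gives the same invariant.
1. T lies on line WL with WT:TL = 5:1 ⇒ T = (0, 5/6)
2. M is the centroid of triangle LBT ⇒ M = (1/3, 11/18)
line WM meets BT at D = (5/16, 55/96)
M = W + t·(D−W) with t = 16/15, so WM:MD = 16/15:-1/15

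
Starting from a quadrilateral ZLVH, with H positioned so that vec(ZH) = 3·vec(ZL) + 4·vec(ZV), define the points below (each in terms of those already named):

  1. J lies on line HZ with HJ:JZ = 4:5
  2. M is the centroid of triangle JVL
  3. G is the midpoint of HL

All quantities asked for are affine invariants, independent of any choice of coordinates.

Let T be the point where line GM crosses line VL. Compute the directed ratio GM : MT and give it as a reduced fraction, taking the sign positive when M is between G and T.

Assign Z = (0, 0), L = (1, 0), V = (0, 1), H = (3, 4) — the answer is frame-independent, so this choice is without loss of generality.
1. J lies on line HZ with HJ:JZ = 4:5 ⇒ J = (5/3, 20/9)
2. M is the centroid of triangle JVL ⇒ M = (8/9, 29/27)
3. G is the midpoint of HL ⇒ G = (2, 2)
line GM meets VL at T = (4/11, 7/11)
M = G + t·(T−G) with t = 55/81, so GM:MT = 55/81:26/81

GM:MT = 55/26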